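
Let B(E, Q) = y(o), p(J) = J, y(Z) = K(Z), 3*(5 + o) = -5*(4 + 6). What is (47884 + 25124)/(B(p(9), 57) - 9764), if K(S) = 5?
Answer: -24336/3253 ≈ -7.4811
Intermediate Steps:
o = -65/3 (o = -5 + (-5*(4 + 6))/3 = -5 + (-5*10)/3 = -5 + (1/3)*(-50) = -5 - 50/3 = -65/3 ≈ -21.667)
y(Z) = 5
B(E, Q) = 5
(47884 + 25124)/(B(p(9), 57) - 9764) = (47884 + 25124)/(5 - 9764) = 73008/(-9759) = 73008*(-1/9759) = -24336/3253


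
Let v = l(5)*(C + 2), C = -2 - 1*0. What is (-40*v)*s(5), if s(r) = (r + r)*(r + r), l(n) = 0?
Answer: 0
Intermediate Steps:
C = -2 (C = -2 + 0 = -2)
s(r) = 4*r² (s(r) = (2*r)*(2*r) = 4*r²)
v = 0 (v = 0*(-2 + 2) = 0*0 = 0)
(-40*v)*s(5) = (-40*0)*(4*5²) = 0*(4*25) = 0*100 = 0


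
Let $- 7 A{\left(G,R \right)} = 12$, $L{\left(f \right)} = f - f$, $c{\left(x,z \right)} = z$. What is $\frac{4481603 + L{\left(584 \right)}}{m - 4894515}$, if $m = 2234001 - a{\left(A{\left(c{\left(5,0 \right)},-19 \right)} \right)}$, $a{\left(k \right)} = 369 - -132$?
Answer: $- \frac{640229}{380145} \approx -1.6842$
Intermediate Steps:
$L{\left(f \right)} = 0$
$A{\left(G,R \right)} = - \frac{12}{7}$ ($A{\left(G,R \right)} = \left(- \frac{1}{7}\right) 12 = - \frac{12}{7}$)
$a{\left(k \right)} = 501$ ($a{\left(k \right)} = 369 + 132 = 501$)
$m = 2233500$ ($m = 2234001 - 501 = 2233500$)
$\frac{4481603 + L{\left(584 \right)}}{m - 4894515} = \frac{4481603 + 0}{2233500 - 4894515} = \frac{4481603}{-2661015} = 4481603 \left(- \frac{1}{2661015}\right) = - \frac{640229}{380145}$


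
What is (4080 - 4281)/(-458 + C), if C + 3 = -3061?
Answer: 67/1174 ≈ 0.057070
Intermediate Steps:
C = -3064 (C = -3 - 3061 = -3064)
(4080 - 4281)/(-458 + C) = (4080 - 4281)/(-458 - 3064) = -201/(-3522) = -201*(-1/3522) = 67/1174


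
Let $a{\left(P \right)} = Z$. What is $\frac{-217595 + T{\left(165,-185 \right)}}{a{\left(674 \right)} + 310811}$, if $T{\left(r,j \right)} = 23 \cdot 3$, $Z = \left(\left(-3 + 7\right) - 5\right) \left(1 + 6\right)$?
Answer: $- \frac{108763}{155402} \approx -0.69988$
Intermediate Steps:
$Z = -7$ ($Z = \left(4 - 5\right) 7 = \left(-1\right) 7 = -7$)
$a{\left(P \right)} = -7$
$T{\left(r,j \right)} = 69$
$\frac{-217595 + T{\left(165,-185 \right)}}{a{\left(674 \right)} + 310811} = \frac{-217595 + 69}{-7 + 310811} = - \frac{217526}{310804} = \left(-217526\right) \frac{1}{310804} = - \frac{108763}{155402}$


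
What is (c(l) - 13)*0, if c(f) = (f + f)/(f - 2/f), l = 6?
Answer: 0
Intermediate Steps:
c(f) = 2*f/(f - 2/f) (c(f) = (2*f)/(f - 2/f) = 2*f/(f - 2/f))
(c(l) - 13)*0 = (2*6²/(-2 + 6²) - 13)*0 = (2*36/(-2 + 36) - 13)*0 = (2*36/34 - 13)*0 = (2*36*(1/34) - 13)*0 = (36/17 - 13)*0 = -185/17*0 = 0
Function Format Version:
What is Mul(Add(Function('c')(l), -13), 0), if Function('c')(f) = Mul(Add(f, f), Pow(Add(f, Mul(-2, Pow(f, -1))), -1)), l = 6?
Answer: 0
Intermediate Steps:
Function('c')(f) = Mul(2, f, Pow(Add(f, Mul(-2, Pow(f, -1))), -1)) (Function('c')(f) = Mul(Mul(2, f), Pow(Add(f, Mul(-2, Pow(f, -1))), -1)) = Mul(2, f, Pow(Add(f, Mul(-2, Pow(f, -1))), -1)))
Mul(Add(Function('c')(l), -13), 0) = Mul(Add(Mul(2, Pow(6, 2), Pow(Add(-2, Pow(6, 2)), -1)), -13), 0) = Mul(Add(Mul(2, 36, Pow(Add(-2, 36), -1)), -13), 0) = Mul(Add(Mul(2, 36, Pow(34, -1)), -13), 0) = Mul(Add(Mul(2, 36, Rational(1, 34)), -13), 0) = Mul(Add(Rational(36, 17), -13), 0) = Mul(Rational(-185, 17), 0) = 0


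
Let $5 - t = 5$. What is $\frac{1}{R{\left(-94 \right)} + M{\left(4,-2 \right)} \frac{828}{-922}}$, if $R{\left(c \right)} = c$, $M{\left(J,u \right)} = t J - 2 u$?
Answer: $- \frac{461}{44990} \approx -0.010247$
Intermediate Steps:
$t = 0$ ($t = 5 - 5 = 0$)
$M{\left(J,u \right)} = - 2 u$ ($M{\left(J,u \right)} = 0 J - 2 u = 0 - 2 u = - 2 u$)
$\frac{1}{R{\left(-94 \right)} + M{\left(4,-2 \right)} \frac{828}{-922}} = \frac{1}{-94 + \left(-2\right) \left(-2\right) \frac{828}{-922}} = \frac{1}{-94 + 4 \cdot 828 \left(- \frac{1}{922}\right)} = \frac{1}{-94 + 4 \left(- \frac{414}{461}\right)} = \frac{1}{-94 - \frac{1656}{461}} = \frac{1}{- \frac{44990}{461}} = - \frac{461}{44990}$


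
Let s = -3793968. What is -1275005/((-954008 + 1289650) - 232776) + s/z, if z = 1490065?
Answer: -2290110637613/153277026290 ≈ -14.941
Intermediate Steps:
-1275005/((-954008 + 1289650) - 232776) + s/z = -1275005/((-954008 + 1289650) - 232776) - 3793968/1490065 = -1275005/(335642 - 232776) - 3793968*1/1490065 = -1275005/102866 - 3793968/1490065 = -2290110637613/153277026290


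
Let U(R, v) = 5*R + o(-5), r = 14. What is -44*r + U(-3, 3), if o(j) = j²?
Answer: -606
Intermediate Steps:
U(R, v) = 25 + 5*R (U(R, v) = 5*R + (-5)² = 5*R + 25 = 25 + 5*R)
-44*r + U(-3, 3) = -44*14 + (25 + 5*(-3)) = -616 + (25 - 15) = -616 + 10 = -606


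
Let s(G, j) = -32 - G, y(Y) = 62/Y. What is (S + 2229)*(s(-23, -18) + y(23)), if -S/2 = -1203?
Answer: -672075/23 ≈ -29221.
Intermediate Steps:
S = 2406 (S = -2*(-1203) = 2406)
(S + 2229)*(s(-23, -18) + y(23)) = (2406 + 2229)*((-32 - 1*(-23)) + 62/23) = 4635*((-32 + 23) + 62*(1/23)) = 4635*(-9 + 62/23) = 4635*(-145/23) = -672075/23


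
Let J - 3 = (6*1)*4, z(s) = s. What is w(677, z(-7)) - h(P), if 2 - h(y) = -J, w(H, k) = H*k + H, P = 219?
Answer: -4091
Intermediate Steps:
J = 27 (J = 3 + (6*1)*4 = 3 + 6*4 = 3 + 24 = 27)
w(H, k) = H + H*k
h(y) = 29 (h(y) = 2 - (-1)*27 = 2 - 1*(-27) = 2 + 27 = 29)
w(677, z(-7)) - h(P) = 677*(1 - 7) - 1*29 = 677*(-6) - 29 = -4062 - 29 = -4091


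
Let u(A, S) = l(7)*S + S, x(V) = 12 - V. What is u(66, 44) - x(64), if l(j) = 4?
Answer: 272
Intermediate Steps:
u(A, S) = 5*S (u(A, S) = 4*S + S = 5*S)
u(66, 44) - x(64) = 5*44 - (12 - 1*64) = 220 - (12 - 64) = 220 - 1*(-52) = 220 + 52 = 272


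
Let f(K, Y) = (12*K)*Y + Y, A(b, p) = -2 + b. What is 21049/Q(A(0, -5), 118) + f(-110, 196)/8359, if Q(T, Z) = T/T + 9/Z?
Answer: 20729101190/1061593 ≈ 19526.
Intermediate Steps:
Q(T, Z) = 1 + 9/Z
f(K, Y) = Y + 12*K*Y (f(K, Y) = 12*K*Y + Y = Y + 12*K*Y)
21049/Q(A(0, -5), 118) + f(-110, 196)/8359 = 21049/(((9 + 118)/118)) + (196*(1 + 12*(-110)))/8359 = 21049/(((1/118)*127)) + (196*(1 - 1320))*(1/8359) = 21049/(127/118) + (196*(-1319))*(1/8359) = 21049*(118/127) - 258524*1/8359 = 2483782/127 - 258524/8359 = 20729101190/1061593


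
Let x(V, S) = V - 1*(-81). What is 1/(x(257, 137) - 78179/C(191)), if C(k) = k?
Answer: -191/13621 ≈ -0.014022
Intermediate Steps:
x(V, S) = 81 + V (x(V, S) = V + 81 = 81 + V)
1/(x(257, 137) - 78179/C(191)) = 1/((81 + 257) - 78179/191) = 1/(338 - 78179*1/191) = 1/(338 - 78179/191) = 1/(-13621/191) = -191/13621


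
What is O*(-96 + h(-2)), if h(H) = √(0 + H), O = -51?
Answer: 4896 - 51*I*√2 ≈ 4896.0 - 72.125*I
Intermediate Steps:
h(H) = √H
O*(-96 + h(-2)) = -51*(-96 + √(-2)) = -51*(-96 + I*√2) = 4896 - 51*I*√2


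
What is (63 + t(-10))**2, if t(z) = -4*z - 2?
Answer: 10201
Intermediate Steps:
t(z) = -2 - 4*z
(63 + t(-10))**2 = (63 + (-2 - 4*(-10)))**2 = (63 + (-2 + 40))**2 = (63 + 38)**2 = 101**2 = 10201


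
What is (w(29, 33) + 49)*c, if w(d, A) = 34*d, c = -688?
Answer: -712080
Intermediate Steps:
(w(29, 33) + 49)*c = (34*29 + 49)*(-688) = (986 + 49)*(-688) = 1035*(-688) = -712080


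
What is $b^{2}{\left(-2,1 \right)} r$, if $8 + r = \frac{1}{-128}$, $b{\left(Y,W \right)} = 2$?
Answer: $- \frac{1025}{32} \approx -32.031$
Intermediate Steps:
$r = - \frac{1025}{128}$ ($r = -8 + \frac{1}{-128} = -8 - \frac{1}{128} = - \frac{1025}{128} \approx -8.0078$)
$b^{2}{\left(-2,1 \right)} r = 2^{2} \left(- \frac{1025}{128}\right) = 4 \left(- \frac{1025}{128}\right) = - \frac{1025}{32}$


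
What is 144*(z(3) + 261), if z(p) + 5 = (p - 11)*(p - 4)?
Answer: 38016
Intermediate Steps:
z(p) = -5 + (-11 + p)*(-4 + p) (z(p) = -5 + (p - 11)*(p - 4) = -5 + (-11 + p)*(-4 + p))
144*(z(3) + 261) = 144*((39 + 3² - 15*3) + 261) = 144*((39 + 9 - 45) + 261) = 144*(3 + 261) = 144*264 = 38016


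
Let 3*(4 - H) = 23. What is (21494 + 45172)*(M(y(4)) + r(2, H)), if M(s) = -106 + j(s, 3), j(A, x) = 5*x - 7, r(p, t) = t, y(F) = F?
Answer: -6777710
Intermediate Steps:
H = -11/3 (H = 4 - ⅓*23 = 4 - 23/3 = -11/3 ≈ -3.6667)
j(A, x) = -7 + 5*x
M(s) = -98 (M(s) = -106 + (-7 + 5*3) = -106 + (-7 + 15) = -106 + 8 = -98)
(21494 + 45172)*(M(y(4)) + r(2, H)) = (21494 + 45172)*(-98 - 11/3) = 66666*(-305/3) = -6777710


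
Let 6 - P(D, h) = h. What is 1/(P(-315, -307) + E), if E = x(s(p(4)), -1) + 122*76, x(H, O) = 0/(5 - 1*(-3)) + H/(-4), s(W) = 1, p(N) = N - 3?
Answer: 4/38339 ≈ 0.00010433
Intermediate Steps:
P(D, h) = 6 - h
p(N) = -3 + N
x(H, O) = -H/4 (x(H, O) = 0/(5 + 3) + H*(-¼) = 0/8 - H/4 = 0*(⅛) - H/4 = 0 - H/4 = -H/4)
E = 37087/4 (E = -¼*1 + 122*76 = -¼ + 9272 = 37087/4 ≈ 9271.8)
1/(P(-315, -307) + E) = 1/((6 - 1*(-307)) + 37087/4) = 1/((6 + 307) + 37087/4) = 1/(313 + 37087/4) = 1/(38339/4) = 4/38339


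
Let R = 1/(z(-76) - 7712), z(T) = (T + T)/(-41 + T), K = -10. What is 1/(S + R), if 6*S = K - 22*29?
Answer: -902152/97432533 ≈ -0.0092593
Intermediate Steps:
S = -108 (S = (-10 - 22*29)/6 = (-10 - 638)/6 = (1/6)*(-648) = -108)
z(T) = 2*T/(-41 + T) (z(T) = (2*T)/(-41 + T) = 2*T/(-41 + T))
R = -117/902152 (R = 1/(2*(-76)/(-41 - 76) - 7712) = 1/(2*(-76)/(-117) - 7712) = 1/(2*(-76)*(-1/117) - 7712) = 1/(152/117 - 7712) = 1/(-902152/117) = -117/902152 ≈ -0.00012969)
1/(S + R) = 1/(-108 - 117/902152) = 1/(-97432533/902152) = -902152/97432533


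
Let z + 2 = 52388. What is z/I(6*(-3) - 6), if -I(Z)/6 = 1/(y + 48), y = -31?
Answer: -148427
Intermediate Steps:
z = 52386 (z = -2 + 52388 = 52386)
I(Z) = -6/17 (I(Z) = -6/(-31 + 48) = -6/17)
z/I(6*(-3) - 6) = 52386/(-6/17) = 52386*(-17/6) = -148427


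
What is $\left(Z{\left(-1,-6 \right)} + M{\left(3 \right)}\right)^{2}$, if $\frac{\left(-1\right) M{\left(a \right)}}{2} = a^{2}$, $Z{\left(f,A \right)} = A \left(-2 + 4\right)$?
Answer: $900$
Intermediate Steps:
$Z{\left(f,A \right)} = 2 A$ ($Z{\left(f,A \right)} = A 2 = 2 A$)
$M{\left(a \right)} = - 2 a^{2}$
$\left(Z{\left(-1,-6 \right)} + M{\left(3 \right)}\right)^{2} = \left(2 \left(-6\right) - 2 \cdot 3^{2}\right)^{2} = \left(-12 - 18\right)^{2} = \left(-30\right)^{2} = 900$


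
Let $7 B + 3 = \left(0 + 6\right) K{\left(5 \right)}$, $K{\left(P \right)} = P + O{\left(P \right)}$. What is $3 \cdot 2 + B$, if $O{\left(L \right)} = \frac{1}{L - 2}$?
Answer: $\frac{71}{7} \approx 10.143$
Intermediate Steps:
$O{\left(L \right)} = \frac{1}{-2 + L}$
$K{\left(P \right)} = P + \frac{1}{-2 + P}$
$B = \frac{29}{7}$ ($B = - \frac{3}{7} + \frac{\left(0 + 6\right) \frac{1 + 5 \left(-2 + 5\right)}{-2 + 5}}{7} = - \frac{3}{7} + \frac{6 \frac{1 + 5 \cdot 3}{3}}{7} = - \frac{3}{7} + \frac{6 \frac{1 + 15}{3}}{7} = - \frac{3}{7} + \frac{6 \cdot \frac{1}{3} \cdot 16}{7} = - \frac{3}{7} + \frac{6 \cdot \frac{16}{3}}{7} = - \frac{3}{7} + \frac{1}{7} \cdot 32 = - \frac{3}{7} + \frac{32}{7} = \frac{29}{7} \approx 4.1429$)
$3 \cdot 2 + B = 3 \cdot 2 + \frac{29}{7} = 6 + \frac{29}{7} = \frac{71}{7}$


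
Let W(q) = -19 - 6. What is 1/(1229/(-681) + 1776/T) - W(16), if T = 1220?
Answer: 1604320/72481 ≈ 22.134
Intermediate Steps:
W(q) = -25
1/(1229/(-681) + 1776/T) - W(16) = 1/(1229/(-681) + 1776/1220) - 1*(-25) = 1/(1229*(-1/681) + 1776*(1/1220)) + 25 = 1/(-1229/681 + 444/305) + 25 = 1/(-72481/207705) + 25 = -207705/72481 + 25 = 1604320/72481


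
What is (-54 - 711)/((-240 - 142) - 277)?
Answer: 765/659 ≈ 1.1609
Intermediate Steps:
(-54 - 711)/((-240 - 142) - 277) = -765/(-382 - 277) = -765/(-659) = -765*(-1/659) = 765/659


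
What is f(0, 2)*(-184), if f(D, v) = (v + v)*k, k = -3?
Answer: 2208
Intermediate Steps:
f(D, v) = -6*v (f(D, v) = (v + v)*(-3) = (2*v)*(-3) = -6*v)
f(0, 2)*(-184) = -6*2*(-184) = -12*(-184) = 2208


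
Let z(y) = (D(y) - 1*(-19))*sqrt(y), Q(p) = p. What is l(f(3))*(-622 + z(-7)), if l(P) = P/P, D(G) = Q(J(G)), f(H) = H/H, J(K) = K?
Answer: -622 + 12*I*sqrt(7) ≈ -622.0 + 31.749*I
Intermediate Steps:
f(H) = 1
D(G) = G
l(P) = 1
z(y) = sqrt(y)*(19 + y) (z(y) = (y - 1*(-19))*sqrt(y) = (y + 19)*sqrt(y) = (19 + y)*sqrt(y) = sqrt(y)*(19 + y))
l(f(3))*(-622 + z(-7)) = 1*(-622 + sqrt(-7)*(19 - 7)) = 1*(-622 + (I*sqrt(7))*12) = 1*(-622 + 12*I*sqrt(7)) = -622 + 12*I*sqrt(7)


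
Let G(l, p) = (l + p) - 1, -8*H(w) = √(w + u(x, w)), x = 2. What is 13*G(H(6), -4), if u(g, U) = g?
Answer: -65 - 13*√2/4 ≈ -69.596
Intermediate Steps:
H(w) = -√(2 + w)/8 (H(w) = -√(w + 2)/8 = -√(2 + w)/8)
G(l, p) = -1 + l + p
13*G(H(6), -4) = 13*(-1 - √(2 + 6)/8 - 4) = 13*(-1 - √2/4 - 4) = 13*(-5 - √2/4) = -65 - 13*√2/4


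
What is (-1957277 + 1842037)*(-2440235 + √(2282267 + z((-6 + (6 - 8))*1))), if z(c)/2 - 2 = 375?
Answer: 281212681400 - 4494360*√1501 ≈ 2.8104e+11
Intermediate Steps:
z(c) = 754 (z(c) = 4 + 2*375 = 4 + 750 = 754)
(-1957277 + 1842037)*(-2440235 + √(2282267 + z((-6 + (6 - 8))*1))) = (-1957277 + 1842037)*(-2440235 + √(2282267 + 754)) = -115240*(-2440235 + √2283021) = -115240*(-2440235 + 39*√1501) = 281212681400 - 4494360*√1501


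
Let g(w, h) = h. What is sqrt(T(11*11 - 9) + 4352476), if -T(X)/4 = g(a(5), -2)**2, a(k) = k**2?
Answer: 2*sqrt(1088115) ≈ 2086.3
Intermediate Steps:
T(X) = -16 (T(X) = -4*(-2)**2 = -4*4 = -16)
sqrt(T(11*11 - 9) + 4352476) = sqrt(-16 + 4352476) = sqrt(4352460) = 2*sqrt(1088115)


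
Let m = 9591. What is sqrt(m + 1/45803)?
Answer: sqrt(20121100978922)/45803 ≈ 97.934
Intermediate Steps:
sqrt(m + 1/45803) = sqrt(9591 + 1/45803) = sqrt(439296574/45803) = sqrt(20121100978922)/45803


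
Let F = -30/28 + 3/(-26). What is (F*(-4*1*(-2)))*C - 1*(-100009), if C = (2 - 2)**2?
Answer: 100009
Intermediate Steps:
C = 0 (C = 0**2 = 0)
F = -108/91 (F = -30*1/28 + 3*(-1/26) = -15/14 - 3/26 = -108/91 ≈ -1.1868)
(F*(-4*1*(-2)))*C - 1*(-100009) = -108*(-4*1)*(-2)/91*0 - 1*(-100009) = -(-432)*(-2)/91*0 + 100009 = -108/91*8*0 + 100009 = -864/91*0 + 100009 = 0 + 100009 = 100009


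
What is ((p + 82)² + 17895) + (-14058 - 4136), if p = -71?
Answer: -178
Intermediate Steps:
((p + 82)² + 17895) + (-14058 - 4136) = ((-71 + 82)² + 17895) + (-14058 - 4136) = (11² + 17895) - 18194 = (121 + 17895) - 18194 = 18016 - 18194 = -178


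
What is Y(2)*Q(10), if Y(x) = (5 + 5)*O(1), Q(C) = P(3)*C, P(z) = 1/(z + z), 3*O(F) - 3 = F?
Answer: 200/9 ≈ 22.222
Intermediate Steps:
O(F) = 1 + F/3
P(z) = 1/(2*z)
Q(C) = C/6 (Q(C) = ((½)/3)*C = ((½)*(⅓))*C = C/6)
Y(x) = 40/3 (Y(x) = (5 + 5)*(1 + (⅓)*1) = 10*(1 + ⅓) = 10*(4/3) = 40/3)
Y(2)*Q(10) = 40*((⅙)*10)/3 = (40/3)*(5/3) = 200/9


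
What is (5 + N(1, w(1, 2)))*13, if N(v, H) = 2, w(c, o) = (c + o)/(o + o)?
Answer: 91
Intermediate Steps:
w(c, o) = (c + o)/(2*o) (w(c, o) = (c + o)/((2*o)) = (c + o)*(1/(2*o)) = (c + o)/(2*o))
(5 + N(1, w(1, 2)))*13 = (5 + 2)*13 = 7*13 = 91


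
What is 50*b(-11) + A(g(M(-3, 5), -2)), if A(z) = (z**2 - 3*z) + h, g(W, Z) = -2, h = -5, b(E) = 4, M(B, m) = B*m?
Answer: 205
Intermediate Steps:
A(z) = -5 + z**2 - 3*z (A(z) = (z**2 - 3*z) - 5 = -5 + z**2 - 3*z)
50*b(-11) + A(g(M(-3, 5), -2)) = 50*4 + (-5 + (-2)**2 - 3*(-2)) = 200 + (-5 + 4 + 6) = 200 + 5 = 205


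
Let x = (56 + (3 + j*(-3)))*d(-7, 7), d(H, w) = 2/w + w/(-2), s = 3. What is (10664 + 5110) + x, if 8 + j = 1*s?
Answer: 108753/7 ≈ 15536.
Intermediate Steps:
j = -5 (j = -8 + 1*3 = -8 + 3 = -5)
d(H, w) = 2/w - w/2 (d(H, w) = 2/w + w*(-½) = 2/w - w/2)
x = -1665/7 (x = (56 + (3 - 5*(-3)))*(2/7 - ½*7) = (56 + (3 + 15))*(2*(⅐) - 7/2) = (56 + 18)*(2/7 - 7/2) = 74*(-45/14) = -1665/7 ≈ -237.86)
(10664 + 5110) + x = (10664 + 5110) - 1665/7 = 15774 - 1665/7 = 108753/7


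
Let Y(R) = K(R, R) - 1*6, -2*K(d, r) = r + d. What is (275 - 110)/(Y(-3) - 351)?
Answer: -55/118 ≈ -0.46610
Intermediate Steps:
K(d, r) = -d/2 - r/2 (K(d, r) = -(r + d)/2 = -(d + r)/2 = -d/2 - r/2)
Y(R) = -6 - R (Y(R) = (-R/2 - R/2) - 1*6 = -R - 6 = -6 - R)
(275 - 110)/(Y(-3) - 351) = (275 - 110)/((-6 - 1*(-3)) - 351) = 165/((-6 + 3) - 351) = 165/(-3 - 351) = 165/(-354) = 165*(-1/354) = -55/118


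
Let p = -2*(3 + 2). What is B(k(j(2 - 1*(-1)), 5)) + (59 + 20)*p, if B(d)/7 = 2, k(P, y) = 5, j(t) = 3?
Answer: -776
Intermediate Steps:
B(d) = 14 (B(d) = 7*2 = 14)
p = -10 (p = -2*5 = -10)
B(k(j(2 - 1*(-1)), 5)) + (59 + 20)*p = 14 + (59 + 20)*(-10) = 14 + 79*(-10) = 14 - 790 = -776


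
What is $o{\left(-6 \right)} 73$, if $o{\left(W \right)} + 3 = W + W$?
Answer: $-1095$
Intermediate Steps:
$o{\left(W \right)} = -3 + 2 W$ ($o{\left(W \right)} = -3 + \left(W + W\right) = -3 + 2 W$)
$o{\left(-6 \right)} 73 = \left(-3 + 2 \left(-6\right)\right) 73 = \left(-3 - 12\right) 73 = \left(-15\right) 73 = -1095$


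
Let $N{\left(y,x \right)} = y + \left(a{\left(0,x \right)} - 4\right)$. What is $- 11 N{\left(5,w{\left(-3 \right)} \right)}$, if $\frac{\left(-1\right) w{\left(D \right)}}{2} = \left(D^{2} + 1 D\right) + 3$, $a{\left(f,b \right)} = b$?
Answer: $187$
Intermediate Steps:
$w{\left(D \right)} = -6 - 2 D - 2 D^{2}$ ($w{\left(D \right)} = - 2 \left(\left(D^{2} + 1 D\right) + 3\right) = - 2 \left(\left(D^{2} + D\right) + 3\right) = - 2 \left(\left(D + D^{2}\right) + 3\right) = - 2 \left(3 + D + D^{2}\right) = -6 - 2 D - 2 D^{2}$)
$N{\left(y,x \right)} = -4 + x + y$ ($N{\left(y,x \right)} = y + \left(x - 4\right) = y + \left(-4 + x\right) = -4 + x + y$)
$- 11 N{\left(5,w{\left(-3 \right)} \right)} = - 11 \left(-4 - 18 + 5\right) = \left(-11\right) \left(-17\right) = 187$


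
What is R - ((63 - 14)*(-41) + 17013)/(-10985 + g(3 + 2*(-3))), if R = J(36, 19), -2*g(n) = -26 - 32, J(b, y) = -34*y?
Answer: -160513/249 ≈ -644.63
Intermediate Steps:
g(n) = 29 (g(n) = -(-26 - 32)/2 = -½*(-58) = 29)
R = -646 (R = -34*19 = -646)
R - ((63 - 14)*(-41) + 17013)/(-10985 + g(3 + 2*(-3))) = -646 - ((63 - 14)*(-41) + 17013)/(-10985 + 29) = -646 - (49*(-41) + 17013)/(-10956) = -646 - (-2009 + 17013)*(-1)/10956 = -646 - 15004*(-1)/10956 = -646 - 1*(-341/249) = -646 + 341/249 = -160513/249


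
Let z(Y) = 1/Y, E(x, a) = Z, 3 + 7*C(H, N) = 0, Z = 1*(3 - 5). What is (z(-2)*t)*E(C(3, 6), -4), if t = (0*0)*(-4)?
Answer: 0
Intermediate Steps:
Z = -2 (Z = 1*(-2) = -2)
C(H, N) = -3/7 (C(H, N) = -3/7 + (⅐)*0 = -3/7 + 0 = -3/7)
E(x, a) = -2
t = 0 (t = 0*(-4) = 0)
z(Y) = 1/Y
(z(-2)*t)*E(C(3, 6), -4) = (0/(-2))*(-2) = -½*0*(-2) = 0*(-2) = 0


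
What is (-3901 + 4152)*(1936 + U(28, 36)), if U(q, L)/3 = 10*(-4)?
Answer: 455816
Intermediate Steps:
U(q, L) = -120 (U(q, L) = 3*(10*(-4)) = 3*(-40) = -120)
(-3901 + 4152)*(1936 + U(28, 36)) = (-3901 + 4152)*(1936 - 120) = 251*1816 = 455816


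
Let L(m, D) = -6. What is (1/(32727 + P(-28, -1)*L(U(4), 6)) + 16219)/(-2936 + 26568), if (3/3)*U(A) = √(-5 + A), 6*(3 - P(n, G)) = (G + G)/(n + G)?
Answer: 7692371663/11208220408 ≈ 0.68632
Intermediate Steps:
P(n, G) = 3 - G/(3*(G + n)) (P(n, G) = 3 - (G + G)/(6*(n + G)) = 3 - 2*G/(6*(G + n)) = 3 - G/(3*(G + n)))
U(A) = √(-5 + A)
(1/(32727 + P(-28, -1)*L(U(4), 6)) + 16219)/(-2936 + 26568) = (1/(32727 + ((3*(-28) + (8/3)*(-1))/(-1 - 28))*(-6)) + 16219)/(-2936 + 26568) = (1/(32727 + ((-84 - 8/3)/(-29))*(-6)) + 16219)/23632 = (1/(32727 - 1/29*(-260/3)*(-6)) + 16219)*(1/23632) = (1/(32727 + (260/87)*(-6)) + 16219)*(1/23632) = (1/(32727 - 520/29) + 16219)*(1/23632) = (1/(948563/29) + 16219)*(1/23632) = (29/948563 + 16219)*(1/23632) = (15384743326/948563)*(1/23632) = 7692371663/11208220408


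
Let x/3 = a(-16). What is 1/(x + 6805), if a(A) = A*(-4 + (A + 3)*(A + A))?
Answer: -1/12971 ≈ -7.7095e-5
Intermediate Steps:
a(A) = A*(-4 + 2*A*(3 + A)) (a(A) = A*(-4 + (3 + A)*(2*A)) = A*(-4 + 2*A*(3 + A)))
x = -19776 (x = 3*(2*(-16)*(-2 + (-16)² + 3*(-16))) = 3*(2*(-16)*(-2 + 256 - 48)) = 3*(2*(-16)*206) = 3*(-6592) = -19776)
1/(x + 6805) = 1/(-19776 + 6805) = 1/(-12971) = -1/12971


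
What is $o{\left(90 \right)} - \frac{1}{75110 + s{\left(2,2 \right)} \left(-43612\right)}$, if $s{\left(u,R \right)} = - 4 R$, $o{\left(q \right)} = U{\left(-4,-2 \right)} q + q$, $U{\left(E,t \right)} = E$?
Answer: $- \frac{114481621}{424006} \approx -270.0$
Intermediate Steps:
$o{\left(q \right)} = - 3 q$ ($o{\left(q \right)} = - 4 q + q = - 3 q$)
$o{\left(90 \right)} - \frac{1}{75110 + s{\left(2,2 \right)} \left(-43612\right)} = \left(-3\right) 90 - \frac{1}{75110 + \left(-4\right) 2 \left(-43612\right)} = -270 - \frac{1}{75110 - -348896} = -270 - \frac{1}{75110 + 348896} = -270 - \frac{1}{424006} = - \frac{114481621}{424006}$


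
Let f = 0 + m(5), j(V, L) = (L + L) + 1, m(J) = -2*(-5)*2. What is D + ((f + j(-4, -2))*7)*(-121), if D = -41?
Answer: -14440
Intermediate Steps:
m(J) = 20 (m(J) = 10*2 = 20)
j(V, L) = 1 + 2*L (j(V, L) = 2*L + 1 = 1 + 2*L)
f = 20 (f = 0 + 20 = 20)
D + ((f + j(-4, -2))*7)*(-121) = -41 + ((20 + (1 + 2*(-2)))*7)*(-121) = -41 + ((20 + (1 - 4))*7)*(-121) = -41 + ((20 - 3)*7)*(-121) = -41 + (17*7)*(-121) = -41 + 119*(-121) = -41 - 14399 = -14440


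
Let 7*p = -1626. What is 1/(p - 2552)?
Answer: -7/19490 ≈ -0.00035916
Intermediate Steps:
p = -1626/7 (p = (⅐)*(-1626) = -1626/7 ≈ -232.29)
1/(p - 2552) = 1/(-1626/7 - 2552) = 1/(-19490/7) = -7/19490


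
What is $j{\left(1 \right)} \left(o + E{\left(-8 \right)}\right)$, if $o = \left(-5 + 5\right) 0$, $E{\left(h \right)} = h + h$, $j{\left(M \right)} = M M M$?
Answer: $-16$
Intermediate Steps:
$j{\left(M \right)} = M^{3}$ ($j{\left(M \right)} = M^{2} M = M^{3}$)
$E{\left(h \right)} = 2 h$
$o = 0$ ($o = 0 \cdot 0 = 0$)
$j{\left(1 \right)} \left(o + E{\left(-8 \right)}\right) = 1^{3} \left(0 + 2 \left(-8\right)\right) = 1 \left(0 - 16\right) = 1 \left(-16\right) = -16$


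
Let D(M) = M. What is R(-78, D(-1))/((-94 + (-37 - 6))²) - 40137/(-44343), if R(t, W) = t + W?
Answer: 249942752/277424589 ≈ 0.90094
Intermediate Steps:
R(t, W) = W + t
R(-78, D(-1))/((-94 + (-37 - 6))²) - 40137/(-44343) = (-1 - 78)/((-94 + (-37 - 6))²) - 40137/(-44343) = -79/(-94 - 43)² - 40137*(-1/44343) = -79/((-137)²) + 13379/14781 = -79/18769 + 13379/14781 = 249942752/277424589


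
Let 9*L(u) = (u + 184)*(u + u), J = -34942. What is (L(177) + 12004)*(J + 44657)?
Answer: 763696150/3 ≈ 2.5457e+8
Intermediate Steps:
L(u) = 2*u*(184 + u)/9 (L(u) = ((u + 184)*(u + u))/9 = ((184 + u)*(2*u))/9 = (2*u*(184 + u))/9 = 2*u*(184 + u)/9)
(L(177) + 12004)*(J + 44657) = ((2/9)*177*(184 + 177) + 12004)*(-34942 + 44657) = ((2/9)*177*361 + 12004)*9715 = (42598/3 + 12004)*9715 = (78610/3)*9715 = 763696150/3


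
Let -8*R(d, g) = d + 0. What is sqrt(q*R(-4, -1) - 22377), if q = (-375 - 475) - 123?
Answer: I*sqrt(91454)/2 ≈ 151.21*I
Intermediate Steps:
q = -973 (q = -850 - 123 = -973)
R(d, g) = -d/8 (R(d, g) = -(d + 0)/8 = -d/8)
sqrt(q*R(-4, -1) - 22377) = sqrt(-(-973)*(-4)/8 - 22377) = sqrt(-973*1/2 - 22377) = sqrt(-973/2 - 22377) = sqrt(-45727/2) = I*sqrt(91454)/2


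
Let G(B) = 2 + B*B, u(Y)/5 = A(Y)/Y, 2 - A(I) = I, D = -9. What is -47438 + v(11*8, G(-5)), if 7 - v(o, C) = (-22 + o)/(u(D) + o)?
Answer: -3177931/67 ≈ -47432.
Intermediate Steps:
A(I) = 2 - I
u(Y) = 5*(2 - Y)/Y (u(Y) = 5*((2 - Y)/Y) = 5*(2 - Y)/Y)
G(B) = 2 + B**2
v(o, C) = 7 - (-22 + o)/(-55/9 + o) (v(o, C) = 7 - (-22 + o)/((-5 + 10/(-9)) + o) = 7 - (-22 + o)/((-5 + 10*(-1/9)) + o) = 7 - (-22 + o)/((-5 - 10/9) + o) = 7 - (-22 + o)/(-55/9 + o))
-47438 + v(11*8, G(-5)) = -47438 + (-187 + 54*(11*8))/(-55 + 9*(11*8)) = -47438 + (-187 + 54*88)/(-55 + 9*88) = -47438 + (-187 + 4752)/(-55 + 792) = -47438 + 4565/737 = -47438 + (1/737)*4565 = -47438 + 415/67 = -3177931/67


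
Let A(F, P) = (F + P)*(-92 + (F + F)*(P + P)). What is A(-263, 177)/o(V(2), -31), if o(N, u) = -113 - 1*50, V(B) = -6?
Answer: -16021456/163 ≈ -98291.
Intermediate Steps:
o(N, u) = -163 (o(N, u) = -113 - 50 = -163)
A(F, P) = (-92 + 4*F*P)*(F + P) (A(F, P) = (F + P)*(-92 + (2*F)*(2*P)) = (F + P)*(-92 + 4*F*P) = (-92 + 4*F*P)*(F + P))
A(-263, 177)/o(V(2), -31) = (-92*(-263) - 92*177 + 4*(-263)*177**2 + 4*177*(-263)**2)/(-163) = (24196 - 16284 + 4*(-263)*31329 + 4*177*69169)*(-1/163) = (24196 - 16284 - 32958108 + 48971652)*(-1/163) = 16021456*(-1/163) = -16021456/163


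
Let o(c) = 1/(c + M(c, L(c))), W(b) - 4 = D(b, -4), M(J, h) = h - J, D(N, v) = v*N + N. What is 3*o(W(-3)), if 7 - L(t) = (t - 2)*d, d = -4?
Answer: 1/17 ≈ 0.058824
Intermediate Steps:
L(t) = -1 + 4*t (L(t) = 7 - (t - 2)*(-4) = 7 - (-2 + t)*(-4) = 7 - (8 - 4*t) = 7 + (-8 + 4*t) = -1 + 4*t)
D(N, v) = N + N*v (D(N, v) = N*v + N = N + N*v)
W(b) = 4 - 3*b (W(b) = 4 + b*(1 - 4) = 4 + b*(-3) = 4 - 3*b)
o(c) = 1/(-1 + 4*c) (o(c) = 1/(c + ((-1 + 4*c) - c)) = 1/(c + (-1 + 3*c)) = 1/(-1 + 4*c))
3*o(W(-3)) = 3/(-1 + 4*(4 - 3*(-3))) = 3/(-1 + 4*(4 + 9)) = 3/(-1 + 4*13) = 3/(-1 + 52) = 3/51 = 3*(1/51) = 1/17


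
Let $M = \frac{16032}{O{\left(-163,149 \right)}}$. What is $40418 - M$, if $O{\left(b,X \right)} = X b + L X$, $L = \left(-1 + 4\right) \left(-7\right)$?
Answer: $\frac{138514490}{3427} \approx 40419.0$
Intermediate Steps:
$L = -21$ ($L = 3 \left(-7\right) = -21$)
$O{\left(b,X \right)} = - 21 X + X b$ ($O{\left(b,X \right)} = X b - 21 X = - 21 X + X b$)
$M = - \frac{2004}{3427}$ ($M = \frac{16032}{149 \left(-21 - 163\right)} = \frac{16032}{149 \left(-184\right)} = \frac{16032}{-27416} = 16032 \left(- \frac{1}{27416}\right) = - \frac{2004}{3427} \approx -0.58477$)
$40418 - M = 40418 - - \frac{2004}{3427} = 40418 + \frac{2004}{3427} = \frac{138514490}{3427}$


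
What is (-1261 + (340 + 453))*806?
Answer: -377208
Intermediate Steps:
(-1261 + (340 + 453))*806 = (-1261 + 793)*806 = -468*806 = -377208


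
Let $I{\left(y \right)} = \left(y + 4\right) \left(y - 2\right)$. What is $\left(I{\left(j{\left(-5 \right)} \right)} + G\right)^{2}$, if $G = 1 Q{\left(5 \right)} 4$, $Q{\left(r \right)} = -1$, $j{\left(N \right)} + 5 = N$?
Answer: $4624$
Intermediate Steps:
$j{\left(N \right)} = -5 + N$
$I{\left(y \right)} = \left(-2 + y\right) \left(4 + y\right)$ ($I{\left(y \right)} = \left(4 + y\right) \left(-2 + y\right) = \left(-2 + y\right) \left(4 + y\right)$)
$G = -4$ ($G = 1 \left(-1\right) 4 = \left(-1\right) 4 = -4$)
$\left(I{\left(j{\left(-5 \right)} \right)} + G\right)^{2} = \left(\left(-8 + \left(-5 - 5\right)^{2} + 2 \left(-5 - 5\right)\right) - 4\right)^{2} = \left(\left(-8 + \left(-10\right)^{2} + 2 \left(-10\right)\right) - 4\right)^{2} = \left(\left(-8 + 100 - 20\right) - 4\right)^{2} = \left(72 - 4\right)^{2} = 68^{2} = 4624$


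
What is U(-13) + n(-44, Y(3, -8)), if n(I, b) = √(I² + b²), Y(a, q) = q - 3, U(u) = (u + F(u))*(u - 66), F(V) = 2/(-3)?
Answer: 3239/3 + 11*√17 ≈ 1125.0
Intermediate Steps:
F(V) = -⅔ (F(V) = 2*(-⅓) = -⅔)
U(u) = (-66 + u)*(-⅔ + u) (U(u) = (u - ⅔)*(u - 66) = (-⅔ + u)*(-66 + u) = (-66 + u)*(-⅔ + u))
Y(a, q) = -3 + q
U(-13) + n(-44, Y(3, -8)) = (44 + (-13)² - 200/3*(-13)) + √((-44)² + (-3 - 8)²) = (44 + 169 + 2600/3) + √(1936 + (-11)²) = 3239/3 + √(1936 + 121) = 3239/3 + √2057 = 3239/3 + 11*√17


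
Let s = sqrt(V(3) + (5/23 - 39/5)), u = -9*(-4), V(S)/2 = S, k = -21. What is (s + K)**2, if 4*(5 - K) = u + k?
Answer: -37/1840 + I*sqrt(20930)/46 ≈ -0.020109 + 3.145*I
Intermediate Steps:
V(S) = 2*S
u = 36
K = 5/4 (K = 5 - (36 - 21)/4 = 5 - 1/4*15 = 5 - 15/4 = 5/4 ≈ 1.2500)
s = I*sqrt(20930)/115 (s = sqrt(2*3 + (5/23 - 39/5)) = sqrt(6 + (5*(1/23) - 39*1/5)) = sqrt(6 + (5/23 - 39/5)) = sqrt(6 - 872/115) = sqrt(-182/115) = I*sqrt(20930)/115 ≈ 1.258*I)
(s + K)**2 = (I*sqrt(20930)/115 + 5/4)**2 = (5/4 + I*sqrt(20930)/115)**2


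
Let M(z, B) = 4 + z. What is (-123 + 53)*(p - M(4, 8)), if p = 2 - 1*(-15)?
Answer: -630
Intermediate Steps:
p = 17 (p = 2 + 15 = 17)
(-123 + 53)*(p - M(4, 8)) = (-123 + 53)*(17 - (4 + 4)) = -70*(17 - 1*8) = -70*(17 - 8) = -70*9 = -630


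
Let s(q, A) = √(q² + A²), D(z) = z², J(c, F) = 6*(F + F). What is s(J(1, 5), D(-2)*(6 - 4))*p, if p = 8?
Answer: 32*√229 ≈ 484.25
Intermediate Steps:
J(c, F) = 12*F (J(c, F) = 6*(2*F) = 12*F)
s(q, A) = √(A² + q²)
s(J(1, 5), D(-2)*(6 - 4))*p = √(((-2)²*(6 - 4))² + (12*5)²)*8 = √((4*2)² + 60²)*8 = √(8² + 3600)*8 = √(64 + 3600)*8 = √3664*8 = (4*√229)*8 = 32*√229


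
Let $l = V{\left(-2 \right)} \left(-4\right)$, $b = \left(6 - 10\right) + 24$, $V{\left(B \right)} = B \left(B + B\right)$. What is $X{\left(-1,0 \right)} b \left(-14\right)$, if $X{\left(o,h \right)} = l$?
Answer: $8960$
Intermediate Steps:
$V{\left(B \right)} = 2 B^{2}$ ($V{\left(B \right)} = B 2 B = 2 B^{2}$)
$b = 20$ ($b = \left(6 - 10\right) + 24 = -4 + 24 = 20$)
$l = -32$ ($l = 2 \left(-2\right)^{2} \left(-4\right) = 2 \cdot 4 \left(-4\right) = 8 \left(-4\right) = -32$)
$X{\left(o,h \right)} = -32$
$X{\left(-1,0 \right)} b \left(-14\right) = \left(-32\right) 20 \left(-14\right) = \left(-640\right) \left(-14\right) = 8960$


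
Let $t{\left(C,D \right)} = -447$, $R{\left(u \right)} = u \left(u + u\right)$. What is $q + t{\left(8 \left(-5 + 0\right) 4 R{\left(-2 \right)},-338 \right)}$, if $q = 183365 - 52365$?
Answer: $130553$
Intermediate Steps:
$R{\left(u \right)} = 2 u^{2}$ ($R{\left(u \right)} = u 2 u = 2 u^{2}$)
$q = 131000$
$q + t{\left(8 \left(-5 + 0\right) 4 R{\left(-2 \right)},-338 \right)} = 131000 - 447 = 130553$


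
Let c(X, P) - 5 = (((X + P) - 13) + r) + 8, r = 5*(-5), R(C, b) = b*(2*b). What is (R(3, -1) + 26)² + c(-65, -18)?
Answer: 676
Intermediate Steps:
R(C, b) = 2*b²
r = -25
c(X, P) = -25 + P + X (c(X, P) = 5 + ((((X + P) - 13) - 25) + 8) = 5 + ((((P + X) - 13) - 25) + 8) = 5 + (((-13 + P + X) - 25) + 8) = 5 + ((-38 + P + X) + 8) = 5 + (-30 + P + X) = -25 + P + X)
(R(3, -1) + 26)² + c(-65, -18) = (2*(-1)² + 26)² + (-25 - 18 - 65) = (2*1 + 26)² - 108 = (2 + 26)² - 108 = 28² - 108 = 784 - 108 = 676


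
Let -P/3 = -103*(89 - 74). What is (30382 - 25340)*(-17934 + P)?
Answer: -67053558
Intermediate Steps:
P = 4635 (P = -(-309)*(89 - 74) = -(-309)*15 = -3*(-1545) = 4635)
(30382 - 25340)*(-17934 + P) = (30382 - 25340)*(-17934 + 4635) = 5042*(-13299) = -67053558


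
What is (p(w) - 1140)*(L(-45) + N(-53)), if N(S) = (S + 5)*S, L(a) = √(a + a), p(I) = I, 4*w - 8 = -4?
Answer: -2897616 - 3417*I*√10 ≈ -2.8976e+6 - 10806.0*I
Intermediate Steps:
w = 1 (w = 2 + (¼)*(-4) = 2 - 1 = 1)
L(a) = √2*√a (L(a) = √(2*a) = √2*√a)
N(S) = S*(5 + S) (N(S) = (5 + S)*S = S*(5 + S))
(p(w) - 1140)*(L(-45) + N(-53)) = (1 - 1140)*(√2*√(-45) - 53*(5 - 53)) = -1139*(√2*(3*I*√5) - 53*(-48)) = -1139*(3*I*√10 + 2544) = -1139*(2544 + 3*I*√10) = -2897616 - 3417*I*√10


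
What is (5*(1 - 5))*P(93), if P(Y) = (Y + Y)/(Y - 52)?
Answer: -3720/41 ≈ -90.732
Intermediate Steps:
P(Y) = 2*Y/(-52 + Y) (P(Y) = (2*Y)/(-52 + Y) = 2*Y/(-52 + Y))
(5*(1 - 5))*P(93) = (5*(1 - 5))*(2*93/(-52 + 93)) = (5*(-4))*(2*93/41) = -40*93/41 = -20*186/41 = -3720/41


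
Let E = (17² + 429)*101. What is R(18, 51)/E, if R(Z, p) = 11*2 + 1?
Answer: 23/72518 ≈ 0.00031716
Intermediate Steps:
R(Z, p) = 23 (R(Z, p) = 22 + 1 = 23)
E = 72518 (E = (289 + 429)*101 = 718*101 = 72518)
R(18, 51)/E = 23/72518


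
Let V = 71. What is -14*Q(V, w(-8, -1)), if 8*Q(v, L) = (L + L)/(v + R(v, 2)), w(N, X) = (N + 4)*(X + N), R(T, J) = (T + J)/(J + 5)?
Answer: -147/95 ≈ -1.5474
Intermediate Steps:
R(T, J) = (J + T)/(5 + J)
w(N, X) = (4 + N)*(N + X)
Q(v, L) = L/(4*(2/7 + 8*v/7)) (Q(v, L) = ((L + L)/(v + (2 + v)/(5 + 2)))/8 = ((2*L)/(v + (2 + v)/7))/8 = ((2*L)/(v + (2/7 + v/7)))/8 = ((2*L)/(2/7 + 8*v/7))/8 = (2*L/(2/7 + 8*v/7))/8 = L/(4*(2/7 + 8*v/7)))
-14*Q(V, w(-8, -1)) = -49*((-8)² + 4*(-8) + 4*(-1) - 8*(-1))/(4*(1 + 4*71)) = -49*(64 - 32 - 4 + 8)/(4*(1 + 284)) = -49*36/(4*285) = -14*21/190 = -147/95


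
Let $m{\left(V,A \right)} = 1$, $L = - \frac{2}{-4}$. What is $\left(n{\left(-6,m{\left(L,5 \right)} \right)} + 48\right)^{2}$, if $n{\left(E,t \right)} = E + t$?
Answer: $1849$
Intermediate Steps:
$L = \frac{1}{2}$ ($L = \left(-2\right) \left(- \frac{1}{4}\right) = \frac{1}{2} \approx 0.5$)
$\left(n{\left(-6,m{\left(L,5 \right)} \right)} + 48\right)^{2} = \left(\left(-6 + 1\right) + 48\right)^{2} = \left(-5 + 48\right)^{2} = 43^{2} = 1849$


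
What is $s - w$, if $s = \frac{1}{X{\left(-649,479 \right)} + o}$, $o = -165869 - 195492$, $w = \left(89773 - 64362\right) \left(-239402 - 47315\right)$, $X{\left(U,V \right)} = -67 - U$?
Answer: $\frac{2628551258790172}{360779} \approx 7.2858 \cdot 10^{9}$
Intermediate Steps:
$w = -7285765687$ ($w = 25411 \left(-286717\right) = -7285765687$)
$o = -361361$
$s = - \frac{1}{360779}$ ($s = \frac{1}{\left(-67 - -649\right) - 361361} = \frac{1}{\left(-67 + 649\right) - 361361} = \frac{1}{582 - 361361} = \frac{1}{-360779} = - \frac{1}{360779} \approx -2.7718 \cdot 10^{-6}$)
$s - w = - \frac{1}{360779} - -7285765687 = - \frac{1}{360779} + 7285765687 = \frac{2628551258790172}{360779}$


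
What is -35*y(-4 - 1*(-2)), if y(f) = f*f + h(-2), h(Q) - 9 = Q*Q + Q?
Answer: -525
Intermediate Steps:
h(Q) = 9 + Q + Q² (h(Q) = 9 + (Q*Q + Q) = 9 + (Q² + Q) = 9 + (Q + Q²) = 9 + Q + Q²)
y(f) = 11 + f² (y(f) = f*f + (9 - 2 + (-2)²) = f² + (9 - 2 + 4) = f² + 11 = 11 + f²)
-35*y(-4 - 1*(-2)) = -35*(11 + (-4 - 1*(-2))²) = -35*(11 + (-4 + 2)²) = -35*(11 + (-2)²) = -35*(11 + 4) = -35*15 = -525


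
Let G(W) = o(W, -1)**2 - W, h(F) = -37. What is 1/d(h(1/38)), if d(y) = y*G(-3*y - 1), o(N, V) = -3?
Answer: 1/3737 ≈ 0.00026759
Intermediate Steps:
G(W) = 9 - W (G(W) = (-3)**2 - W = 9 - W)
d(y) = y*(10 + 3*y) (d(y) = y*(9 - (-3*y - 1)) = y*(9 - (-1 - 3*y)) = y*(9 + (1 + 3*y)) = y*(10 + 3*y))
1/d(h(1/38)) = 1/(-37*(10 + 3*(-37))) = 1/(-37*(10 - 111)) = 1/(-37*(-101)) = 1/3737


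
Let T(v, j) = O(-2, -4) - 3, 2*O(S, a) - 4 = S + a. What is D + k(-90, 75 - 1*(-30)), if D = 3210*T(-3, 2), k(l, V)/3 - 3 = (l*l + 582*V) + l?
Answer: 194529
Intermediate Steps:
O(S, a) = 2 + S/2 + a/2 (O(S, a) = 2 + (S + a)/2 = 2 + (S/2 + a/2) = 2 + S/2 + a/2)
T(v, j) = -4 (T(v, j) = (2 + (1/2)*(-2) + (1/2)*(-4)) - 3 = (2 - 1 - 2) - 3 = -1 - 3 = -4)
k(l, V) = 9 + 3*l + 3*l**2 + 1746*V (k(l, V) = 9 + 3*((l*l + 582*V) + l) = 9 + 3*((l**2 + 582*V) + l) = 9 + 3*(l + l**2 + 582*V) = 9 + (3*l + 3*l**2 + 1746*V) = 9 + 3*l + 3*l**2 + 1746*V)
D = -12840 (D = 3210*(-4) = -12840)
D + k(-90, 75 - 1*(-30)) = -12840 + (9 + 3*(-90) + 3*(-90)**2 + 1746*(75 - 1*(-30))) = -12840 + (9 - 270 + 3*8100 + 1746*(75 + 30)) = -12840 + (9 - 270 + 24300 + 1746*105) = -12840 + (9 - 270 + 24300 + 183330) = -12840 + 207369 = 194529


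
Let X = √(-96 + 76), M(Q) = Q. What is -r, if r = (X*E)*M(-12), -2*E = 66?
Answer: -792*I*√5 ≈ -1771.0*I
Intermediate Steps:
E = -33 (E = -½*66 = -33)
X = 2*I*√5 (X = √(-20) = 2*I*√5 ≈ 4.4721*I)
r = 792*I*√5 (r = ((2*I*√5)*(-33))*(-12) = -66*I*√5*(-12) = 792*I*√5 ≈ 1771.0*I)
-r = -792*I*√5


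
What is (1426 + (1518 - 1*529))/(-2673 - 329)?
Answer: -2415/3002 ≈ -0.80446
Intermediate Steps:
(1426 + (1518 - 1*529))/(-2673 - 329) = (1426 + (1518 - 529))/(-3002) = (1426 + 989)*(-1/3002) = 2415*(-1/3002) = -2415/3002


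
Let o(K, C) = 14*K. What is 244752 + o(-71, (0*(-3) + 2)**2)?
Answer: 243758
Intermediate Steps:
244752 + o(-71, (0*(-3) + 2)**2) = 244752 + 14*(-71) = 244752 - 994 = 243758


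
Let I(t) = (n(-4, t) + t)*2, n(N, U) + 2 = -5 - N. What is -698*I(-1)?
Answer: 5584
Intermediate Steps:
n(N, U) = -7 - N (n(N, U) = -2 + (-5 - N) = -7 - N)
I(t) = -6 + 2*t (I(t) = ((-7 - 1*(-4)) + t)*2 = ((-7 + 4) + t)*2 = (-3 + t)*2 = -6 + 2*t)
-698*I(-1) = -698*(-6 + 2*(-1)) = -698*(-6 - 2) = -698*(-8) = 5584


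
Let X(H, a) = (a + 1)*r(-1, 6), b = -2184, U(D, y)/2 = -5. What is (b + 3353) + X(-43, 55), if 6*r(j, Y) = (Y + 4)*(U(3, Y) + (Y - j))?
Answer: 889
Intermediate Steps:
U(D, y) = -10 (U(D, y) = 2*(-5) = -10)
r(j, Y) = (4 + Y)*(-10 + Y - j)/6 (r(j, Y) = ((Y + 4)*(-10 + (Y - j)))/6 = ((4 + Y)*(-10 + Y - j))/6 = (4 + Y)*(-10 + Y - j)/6)
X(H, a) = -5 - 5*a (X(H, a) = (a + 1)*(-20/3 - 1*6 - ⅔*(-1) + (⅙)*6² - ⅙*6*(-1)) = (1 + a)*(-20/3 - 6 + ⅔ + (⅙)*36 + 1) = (1 + a)*(-20/3 - 6 + ⅔ + 6 + 1) = (1 + a)*(-5) = -5 - 5*a)
(b + 3353) + X(-43, 55) = (-2184 + 3353) + (-5 - 5*55) = 1169 + (-5 - 275) = 1169 - 280 = 889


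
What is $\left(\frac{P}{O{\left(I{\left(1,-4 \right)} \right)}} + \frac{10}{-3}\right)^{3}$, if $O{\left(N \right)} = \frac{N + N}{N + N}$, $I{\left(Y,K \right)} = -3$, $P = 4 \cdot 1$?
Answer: $\frac{8}{27} \approx 0.2963$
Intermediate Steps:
$P = 4$
$O{\left(N \right)} = 1$ ($O{\left(N \right)} = \frac{2 N}{2 N} = 2 N \frac{1}{2 N} = 1$)
$\left(\frac{P}{O{\left(I{\left(1,-4 \right)} \right)}} + \frac{10}{-3}\right)^{3} = \left(\frac{4}{1} + \frac{10}{-3}\right)^{3} = \left(4 \cdot 1 + 10 \left(- \frac{1}{3}\right)\right)^{3} = \left(4 - \frac{10}{3}\right)^{3} = \left(\frac{2}{3}\right)^{3} = \frac{8}{27}$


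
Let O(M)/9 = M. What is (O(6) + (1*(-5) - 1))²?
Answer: 2304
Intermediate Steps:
O(M) = 9*M
(O(6) + (1*(-5) - 1))² = (9*6 + (1*(-5) - 1))² = (54 + (-5 - 1))² = (54 - 6)² = 48² = 2304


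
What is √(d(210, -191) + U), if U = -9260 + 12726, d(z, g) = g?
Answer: 5*√131 ≈ 57.228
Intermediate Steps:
U = 3466
√(d(210, -191) + U) = √(-191 + 3466) = √3275 = 5*√131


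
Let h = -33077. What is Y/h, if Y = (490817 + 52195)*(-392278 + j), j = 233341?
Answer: 2784022524/1067 ≈ 2.6092e+6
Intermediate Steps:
Y = -86304698244 (Y = (490817 + 52195)*(-392278 + 233341) = 543012*(-158937) = -86304698244)
Y/h = -86304698244/(-33077) = -86304698244*(-1/33077) = 2784022524/1067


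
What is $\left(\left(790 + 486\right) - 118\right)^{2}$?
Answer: $1340964$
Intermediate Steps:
$\left(\left(790 + 486\right) - 118\right)^{2} = \left(1276 - 118\right)^{2} = 1158^{2} = 1340964$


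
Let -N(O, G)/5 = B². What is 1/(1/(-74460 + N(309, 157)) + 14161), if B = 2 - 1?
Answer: 74465/1054498864 ≈ 7.0616e-5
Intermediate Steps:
B = 1
N(O, G) = -5 (N(O, G) = -5*1² = -5*1 = -5)
1/(1/(-74460 + N(309, 157)) + 14161) = 1/(1/(-74460 - 5) + 14161) = 1/(1/(-74465) + 14161) = 1/(-1/74465 + 14161) = 1/(1054498864/74465) = 74465/1054498864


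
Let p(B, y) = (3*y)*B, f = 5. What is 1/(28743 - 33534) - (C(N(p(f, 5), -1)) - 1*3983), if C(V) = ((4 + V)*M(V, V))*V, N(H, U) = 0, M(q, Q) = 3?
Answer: 19082552/4791 ≈ 3983.0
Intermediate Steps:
p(B, y) = 3*B*y
C(V) = V*(12 + 3*V) (C(V) = ((4 + V)*3)*V = (12 + 3*V)*V = V*(12 + 3*V))
1/(28743 - 33534) - (C(N(p(f, 5), -1)) - 1*3983) = 1/(28743 - 33534) - (3*0*(4 + 0) - 1*3983) = 1/(-4791) - (3*0*4 - 3983) = -1/4791 - (0 - 3983) = -1/4791 - 1*(-3983) = -1/4791 + 3983 = 19082552/4791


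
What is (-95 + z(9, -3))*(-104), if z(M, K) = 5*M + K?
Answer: 5512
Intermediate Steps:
z(M, K) = K + 5*M
(-95 + z(9, -3))*(-104) = (-95 + (-3 + 5*9))*(-104) = (-95 + (-3 + 45))*(-104) = (-95 + 42)*(-104) = -53*(-104) = 5512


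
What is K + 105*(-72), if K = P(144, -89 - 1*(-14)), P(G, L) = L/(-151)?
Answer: -1141485/151 ≈ -7559.5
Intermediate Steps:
P(G, L) = -L/151 (P(G, L) = L*(-1/151) = -L/151)
K = 75/151 (K = -(-89 - 1*(-14))/151 = -(-89 + 14)/151 = -1/151*(-75) = 75/151 ≈ 0.49669)
K + 105*(-72) = 75/151 + 105*(-72) = 75/151 - 7560 = -1141485/151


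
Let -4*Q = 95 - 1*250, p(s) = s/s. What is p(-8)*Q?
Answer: 155/4 ≈ 38.750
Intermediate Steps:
p(s) = 1
Q = 155/4 (Q = -(95 - 1*250)/4 = -(95 - 250)/4 = -¼*(-155) = 155/4 ≈ 38.750)
p(-8)*Q = 1*(155/4) = 155/4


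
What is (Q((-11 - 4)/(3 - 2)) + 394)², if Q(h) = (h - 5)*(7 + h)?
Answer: 306916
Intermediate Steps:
Q(h) = (-5 + h)*(7 + h)
(Q((-11 - 4)/(3 - 2)) + 394)² = ((-35 + ((-11 - 4)/(3 - 2))² + 2*((-11 - 4)/(3 - 2))) + 394)² = ((-35 + (-15/1)² + 2*(-15/1)) + 394)² = ((-35 + (-15*1)² + 2*(-15*1)) + 394)² = ((-35 + (-15)² + 2*(-15)) + 394)² = ((-35 + 225 - 30) + 394)² = (160 + 394)² = 554² = 306916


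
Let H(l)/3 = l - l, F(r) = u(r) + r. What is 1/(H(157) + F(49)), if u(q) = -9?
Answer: 1/40 ≈ 0.025000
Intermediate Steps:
F(r) = -9 + r
H(l) = 0 (H(l) = 3*(l - l) = 3*0 = 0)
1/(H(157) + F(49)) = 1/(0 + (-9 + 49)) = 1/(0 + 40) = 1/40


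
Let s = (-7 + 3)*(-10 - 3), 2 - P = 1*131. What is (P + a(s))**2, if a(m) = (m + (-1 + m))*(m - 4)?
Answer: 23184225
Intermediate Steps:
P = -129 (P = 2 - 131 = -129)
s = 52 (s = -4*(-13) = 52)
a(m) = (-1 + 2*m)*(-4 + m)
(P + a(s))**2 = (-129 + (4 - 9*52 + 2*52**2))**2 = (-129 + (4 - 468 + 2*2704))**2 = (-129 + (4 - 468 + 5408))**2 = (-129 + 4944)**2 = 4815**2 = 23184225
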